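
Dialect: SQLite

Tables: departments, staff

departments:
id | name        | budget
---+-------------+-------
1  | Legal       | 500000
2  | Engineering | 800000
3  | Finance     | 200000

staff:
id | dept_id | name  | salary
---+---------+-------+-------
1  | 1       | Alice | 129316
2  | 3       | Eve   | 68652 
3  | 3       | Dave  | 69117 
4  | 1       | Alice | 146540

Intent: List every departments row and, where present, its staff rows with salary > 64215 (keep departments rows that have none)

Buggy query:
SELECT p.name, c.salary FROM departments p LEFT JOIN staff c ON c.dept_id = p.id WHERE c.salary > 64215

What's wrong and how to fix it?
Bug: A WHERE condition on the right-hand table after LEFT JOIN drops unmatched parents

Fix: Move the right-table condition into the ON clause so unmatched parents are kept

Corrected query:
SELECT p.name, c.salary FROM departments p LEFT JOIN staff c ON c.dept_id = p.id AND c.salary > 64215

Result:
name        | salary
------------+-------
Legal       | 129316
Legal       | 146540
Engineering | NULL  
Finance     | 68652 
Finance     | 69117 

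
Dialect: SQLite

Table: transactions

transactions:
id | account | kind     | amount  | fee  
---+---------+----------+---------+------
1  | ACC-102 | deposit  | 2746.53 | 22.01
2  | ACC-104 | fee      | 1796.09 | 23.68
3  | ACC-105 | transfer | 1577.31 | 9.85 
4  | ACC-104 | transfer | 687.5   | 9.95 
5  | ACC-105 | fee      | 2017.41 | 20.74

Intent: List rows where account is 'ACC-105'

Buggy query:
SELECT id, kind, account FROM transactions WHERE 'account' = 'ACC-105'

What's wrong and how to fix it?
Bug: 'account' in single quotes is a string literal, not the column; the comparison is literal-vs-literal and never true

Fix: Remove the quotes around the column name (or use double quotes for an identifier)

Corrected query:
SELECT id, kind, account FROM transactions WHERE account = 'ACC-105'

Result:
id | kind     | account
---+----------+--------
3  | transfer | ACC-105
5  | fee      | ACC-105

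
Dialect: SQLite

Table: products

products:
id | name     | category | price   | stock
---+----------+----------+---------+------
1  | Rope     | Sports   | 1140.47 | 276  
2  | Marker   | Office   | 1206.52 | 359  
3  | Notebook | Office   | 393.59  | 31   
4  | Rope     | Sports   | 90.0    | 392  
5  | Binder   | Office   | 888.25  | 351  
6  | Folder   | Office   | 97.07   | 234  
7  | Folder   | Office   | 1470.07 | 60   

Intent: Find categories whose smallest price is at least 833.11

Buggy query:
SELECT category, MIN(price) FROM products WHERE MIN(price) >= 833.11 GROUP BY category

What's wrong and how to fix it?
Bug: Aggregates like MIN are computed per group after WHERE runs

Fix: Use HAVING for the per-group MIN condition

Corrected query:
SELECT category, MIN(price) FROM products GROUP BY category HAVING MIN(price) >= 833.11

Result:
(no rows)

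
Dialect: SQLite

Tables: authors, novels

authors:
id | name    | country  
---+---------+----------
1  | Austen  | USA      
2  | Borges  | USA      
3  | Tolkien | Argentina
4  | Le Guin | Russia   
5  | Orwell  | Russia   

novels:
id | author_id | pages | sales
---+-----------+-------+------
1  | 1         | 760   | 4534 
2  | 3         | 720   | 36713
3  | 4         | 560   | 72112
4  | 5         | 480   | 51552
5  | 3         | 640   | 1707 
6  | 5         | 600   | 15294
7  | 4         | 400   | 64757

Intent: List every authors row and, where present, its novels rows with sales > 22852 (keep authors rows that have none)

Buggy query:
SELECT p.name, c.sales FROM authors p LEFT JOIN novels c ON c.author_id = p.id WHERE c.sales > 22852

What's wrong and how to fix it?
Bug: Filtering c.sales in WHERE discards the NULL rows produced by LEFT JOIN, turning it into an inner join

Fix: Put 'c.sales > 22852' in the JOIN's ON clause instead of WHERE

Corrected query:
SELECT p.name, c.sales FROM authors p LEFT JOIN novels c ON c.author_id = p.id AND c.sales > 22852

Result:
name    | sales
--------+------
Austen  | NULL 
Borges  | NULL 
Tolkien | 36713
Le Guin | 64757
Le Guin | 72112
Orwell  | 51552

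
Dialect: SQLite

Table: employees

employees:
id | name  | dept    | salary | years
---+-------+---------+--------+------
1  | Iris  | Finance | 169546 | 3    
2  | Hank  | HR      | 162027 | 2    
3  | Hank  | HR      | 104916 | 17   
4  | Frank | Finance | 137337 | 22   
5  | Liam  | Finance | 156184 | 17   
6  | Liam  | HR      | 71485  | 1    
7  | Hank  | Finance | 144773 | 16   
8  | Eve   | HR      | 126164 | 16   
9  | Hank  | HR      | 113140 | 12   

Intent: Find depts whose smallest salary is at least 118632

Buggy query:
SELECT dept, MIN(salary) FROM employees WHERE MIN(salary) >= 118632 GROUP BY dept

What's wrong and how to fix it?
Bug: MIN() in WHERE is a misuse of aggregate

Fix: Use HAVING for the per-group MIN condition

Corrected query:
SELECT dept, MIN(salary) FROM employees GROUP BY dept HAVING MIN(salary) >= 118632

Result:
dept    | MIN(salary)
--------+------------
Finance | 137337     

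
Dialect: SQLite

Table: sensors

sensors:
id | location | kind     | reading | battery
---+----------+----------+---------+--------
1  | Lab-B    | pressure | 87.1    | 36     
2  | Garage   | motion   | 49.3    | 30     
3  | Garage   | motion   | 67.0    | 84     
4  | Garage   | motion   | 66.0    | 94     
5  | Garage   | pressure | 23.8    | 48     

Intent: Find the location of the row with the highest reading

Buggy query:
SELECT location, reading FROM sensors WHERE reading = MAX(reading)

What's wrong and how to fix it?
Bug: MAX(reading) is an aggregate and cannot be used directly in WHERE

Fix: Wrap MAX in a scalar subquery so WHERE compares against a single value

Corrected query:
SELECT location, reading FROM sensors WHERE reading = (SELECT MAX(reading) FROM sensors)

Result:
location | reading
---------+--------
Lab-B    | 87.1   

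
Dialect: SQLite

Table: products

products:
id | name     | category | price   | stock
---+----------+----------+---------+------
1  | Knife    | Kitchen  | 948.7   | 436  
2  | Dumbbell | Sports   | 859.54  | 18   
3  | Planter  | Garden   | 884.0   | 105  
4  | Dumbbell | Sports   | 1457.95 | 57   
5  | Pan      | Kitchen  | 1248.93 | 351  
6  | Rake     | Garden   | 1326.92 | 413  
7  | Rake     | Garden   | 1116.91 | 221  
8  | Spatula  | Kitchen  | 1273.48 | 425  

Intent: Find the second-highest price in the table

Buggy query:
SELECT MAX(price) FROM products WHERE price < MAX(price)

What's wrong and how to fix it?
Bug: MAX(price) on the right of the comparison is an aggregate-in-WHERE error

Fix: Put the inner MAX in a scalar subquery

Corrected query:
SELECT MAX(price) FROM products WHERE price < (SELECT MAX(price) FROM products)

Result:
MAX(price)
----------
1326.92   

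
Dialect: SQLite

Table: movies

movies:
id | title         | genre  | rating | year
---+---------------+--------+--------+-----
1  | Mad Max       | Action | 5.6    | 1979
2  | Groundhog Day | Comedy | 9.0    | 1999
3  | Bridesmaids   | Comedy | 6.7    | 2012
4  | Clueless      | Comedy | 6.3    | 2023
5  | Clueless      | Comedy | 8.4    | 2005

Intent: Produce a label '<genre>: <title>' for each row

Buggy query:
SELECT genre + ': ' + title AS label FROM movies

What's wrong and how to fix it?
Bug: SQLite uses || for string concatenation; + coerces text to numbers (yielding 0)

Fix: Replace + with || to concatenate text

Corrected query:
SELECT genre || ': ' || title AS label FROM movies

Result:
label                
---------------------
Action: Mad Max      
Comedy: Groundhog Day
Comedy: Bridesmaids  
Comedy: Clueless     
Comedy: Clueless     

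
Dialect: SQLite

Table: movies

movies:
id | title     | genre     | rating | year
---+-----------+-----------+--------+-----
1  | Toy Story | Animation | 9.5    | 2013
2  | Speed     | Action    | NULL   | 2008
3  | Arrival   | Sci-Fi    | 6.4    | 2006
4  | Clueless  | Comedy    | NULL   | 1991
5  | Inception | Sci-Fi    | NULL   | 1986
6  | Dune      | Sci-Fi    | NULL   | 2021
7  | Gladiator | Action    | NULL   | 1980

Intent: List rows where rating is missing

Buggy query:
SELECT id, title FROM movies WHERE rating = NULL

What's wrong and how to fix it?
Bug: '= NULL' is always unknown in SQL three-valued logic, so no rows match

Fix: Replace '= NULL' with 'IS NULL'

Corrected query:
SELECT id, title FROM movies WHERE rating IS NULL

Result:
id | title    
---+----------
2  | Speed    
4  | Clueless 
5  | Inception
6  | Dune     
7  | Gladiator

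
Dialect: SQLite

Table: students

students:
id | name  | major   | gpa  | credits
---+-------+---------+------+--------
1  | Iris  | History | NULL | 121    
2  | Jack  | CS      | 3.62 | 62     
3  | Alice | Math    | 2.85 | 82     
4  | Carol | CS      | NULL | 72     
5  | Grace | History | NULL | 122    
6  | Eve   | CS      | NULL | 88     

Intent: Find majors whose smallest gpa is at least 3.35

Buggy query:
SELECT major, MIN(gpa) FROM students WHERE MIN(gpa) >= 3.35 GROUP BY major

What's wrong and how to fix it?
Bug: MIN() in WHERE is a misuse of aggregate

Fix: Use HAVING for the per-group MIN condition

Corrected query:
SELECT major, MIN(gpa) FROM students GROUP BY major HAVING MIN(gpa) >= 3.35

Result:
major | MIN(gpa)
------+---------
CS    | 3.62    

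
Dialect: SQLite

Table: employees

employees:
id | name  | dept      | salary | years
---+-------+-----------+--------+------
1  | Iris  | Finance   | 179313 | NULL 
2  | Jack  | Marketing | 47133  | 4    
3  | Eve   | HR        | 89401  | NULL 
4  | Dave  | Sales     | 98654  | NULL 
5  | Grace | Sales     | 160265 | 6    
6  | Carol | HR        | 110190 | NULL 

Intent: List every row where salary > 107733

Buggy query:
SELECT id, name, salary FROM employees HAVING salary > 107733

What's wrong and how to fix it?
Bug: HAVING filters the output of aggregation, but this query has no GROUP BY and no aggregate functions, so SQLite rejects it (HAVING clause on a non-aggregate query); the condition here is per row

Fix: Use WHERE for row-level filtering

Corrected query:
SELECT id, name, salary FROM employees WHERE salary > 107733

Result:
id | name  | salary
---+-------+-------
1  | Iris  | 179313
5  | Grace | 160265
6  | Carol | 110190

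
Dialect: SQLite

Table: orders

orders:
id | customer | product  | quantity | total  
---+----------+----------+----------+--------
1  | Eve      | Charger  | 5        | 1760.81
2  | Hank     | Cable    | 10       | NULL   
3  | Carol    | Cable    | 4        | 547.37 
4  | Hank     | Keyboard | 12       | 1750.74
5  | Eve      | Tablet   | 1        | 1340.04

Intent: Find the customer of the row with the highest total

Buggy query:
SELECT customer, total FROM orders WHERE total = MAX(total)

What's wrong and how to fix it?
Bug: MAX(total) is an aggregate and cannot be used directly in WHERE

Fix: Wrap MAX in a scalar subquery so WHERE compares against a single value

Corrected query:
SELECT customer, total FROM orders WHERE total = (SELECT MAX(total) FROM orders)

Result:
customer | total  
---------+--------
Eve      | 1760.81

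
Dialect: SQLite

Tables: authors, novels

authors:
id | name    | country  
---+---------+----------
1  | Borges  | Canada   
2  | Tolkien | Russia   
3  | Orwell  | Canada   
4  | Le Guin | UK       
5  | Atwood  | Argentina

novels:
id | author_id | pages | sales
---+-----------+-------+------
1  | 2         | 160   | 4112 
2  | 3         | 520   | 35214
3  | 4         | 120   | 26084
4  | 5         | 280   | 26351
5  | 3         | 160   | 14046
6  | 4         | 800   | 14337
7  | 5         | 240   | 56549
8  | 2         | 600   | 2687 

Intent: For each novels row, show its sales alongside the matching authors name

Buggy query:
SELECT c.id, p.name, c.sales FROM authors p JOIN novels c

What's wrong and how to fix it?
Bug: JOIN with no ON clause produces a cartesian product; every novels row pairs with every authors row

Fix: Specify the join condition linking the foreign key to the parent id

Corrected query:
SELECT c.id, p.name, c.sales FROM authors p JOIN novels c ON c.author_id = p.id

Result:
id | name    | sales
---+---------+------
1  | Tolkien | 4112 
2  | Orwell  | 35214
3  | Le Guin | 26084
4  | Atwood  | 26351
5  | Orwell  | 14046
6  | Le Guin | 14337
7  | Atwood  | 56549
8  | Tolkien | 2687 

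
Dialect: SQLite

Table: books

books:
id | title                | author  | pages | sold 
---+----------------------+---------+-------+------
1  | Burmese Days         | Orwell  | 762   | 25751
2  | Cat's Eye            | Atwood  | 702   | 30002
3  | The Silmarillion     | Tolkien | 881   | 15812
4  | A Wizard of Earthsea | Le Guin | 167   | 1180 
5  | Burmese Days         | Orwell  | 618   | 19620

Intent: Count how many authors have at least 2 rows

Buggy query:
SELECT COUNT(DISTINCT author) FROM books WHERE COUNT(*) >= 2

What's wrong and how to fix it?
Bug: COUNT(*) cannot appear in WHERE; the per-group count doesn't exist yet

Fix: Use a subquery that GROUPs and filters with HAVING, then count its rows

Corrected query:
SELECT COUNT(*) FROM (SELECT author FROM books GROUP BY author HAVING COUNT(*) >= 2)

Result:
COUNT(*)
--------
1       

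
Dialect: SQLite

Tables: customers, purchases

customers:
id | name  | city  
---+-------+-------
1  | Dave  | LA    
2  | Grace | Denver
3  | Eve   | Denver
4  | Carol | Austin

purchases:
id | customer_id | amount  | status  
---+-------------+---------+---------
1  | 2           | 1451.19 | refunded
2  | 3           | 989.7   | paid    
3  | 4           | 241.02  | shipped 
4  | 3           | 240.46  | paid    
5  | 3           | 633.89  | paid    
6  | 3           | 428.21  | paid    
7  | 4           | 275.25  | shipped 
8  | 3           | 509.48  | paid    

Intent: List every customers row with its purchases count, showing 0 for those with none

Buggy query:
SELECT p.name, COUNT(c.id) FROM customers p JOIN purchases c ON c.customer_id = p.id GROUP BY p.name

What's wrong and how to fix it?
Bug: INNER JOIN drops customers rows that have no matching purchases rows

Fix: Use LEFT JOIN so parents without children still appear (COUNT(c.id) gives 0)

Corrected query:
SELECT p.name, COUNT(c.id) FROM customers p LEFT JOIN purchases c ON c.customer_id = p.id GROUP BY p.name

Result:
name  | COUNT(c.id)
------+------------
Carol | 2          
Dave  | 0          
Eve   | 5          
Grace | 1          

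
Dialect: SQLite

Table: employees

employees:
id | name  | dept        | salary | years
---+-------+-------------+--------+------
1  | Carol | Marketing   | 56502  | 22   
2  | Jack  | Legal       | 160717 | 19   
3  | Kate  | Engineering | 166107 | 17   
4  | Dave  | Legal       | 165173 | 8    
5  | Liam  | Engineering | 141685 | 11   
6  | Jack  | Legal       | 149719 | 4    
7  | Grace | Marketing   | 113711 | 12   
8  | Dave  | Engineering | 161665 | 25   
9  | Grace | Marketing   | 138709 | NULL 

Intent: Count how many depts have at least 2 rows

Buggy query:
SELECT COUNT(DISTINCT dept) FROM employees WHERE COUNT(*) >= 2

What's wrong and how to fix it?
Bug: WHERE filters individual rows, not groups, so a group-level COUNT is invalid there

Fix: Group first with HAVING COUNT(*) >= 2, then COUNT the resulting groups

Corrected query:
SELECT COUNT(*) FROM (SELECT dept FROM employees GROUP BY dept HAVING COUNT(*) >= 2)

Result:
COUNT(*)
--------
3       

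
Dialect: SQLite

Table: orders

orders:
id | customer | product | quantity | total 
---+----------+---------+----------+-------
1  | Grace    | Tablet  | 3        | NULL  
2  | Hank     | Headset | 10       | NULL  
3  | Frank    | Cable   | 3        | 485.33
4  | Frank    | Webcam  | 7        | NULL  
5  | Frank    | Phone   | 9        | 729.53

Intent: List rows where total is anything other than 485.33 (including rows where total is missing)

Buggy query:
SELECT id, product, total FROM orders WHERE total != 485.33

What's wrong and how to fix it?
Bug: 'total != 485.33' is unknown when total is NULL, so NULL rows are silently excluded

Fix: Handle NULL separately with IS NULL alongside the inequality

Corrected query:
SELECT id, product, total FROM orders WHERE total != 485.33 OR total IS NULL

Result:
id | product | total 
---+---------+-------
1  | Tablet  | NULL  
2  | Headset | NULL  
4  | Webcam  | NULL  
5  | Phone   | 729.53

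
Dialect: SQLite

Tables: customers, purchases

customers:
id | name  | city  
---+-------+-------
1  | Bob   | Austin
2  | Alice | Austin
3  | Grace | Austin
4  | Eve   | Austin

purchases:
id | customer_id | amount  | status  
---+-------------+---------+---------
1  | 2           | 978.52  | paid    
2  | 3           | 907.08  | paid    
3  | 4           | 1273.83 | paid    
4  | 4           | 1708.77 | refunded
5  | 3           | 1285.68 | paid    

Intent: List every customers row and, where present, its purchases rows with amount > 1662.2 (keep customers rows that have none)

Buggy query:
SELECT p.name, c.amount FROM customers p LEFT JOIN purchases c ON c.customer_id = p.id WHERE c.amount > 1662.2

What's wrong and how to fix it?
Bug: A WHERE condition on the right-hand table after LEFT JOIN drops unmatched parents

Fix: Move the right-table condition into the ON clause so unmatched parents are kept

Corrected query:
SELECT p.name, c.amount FROM customers p LEFT JOIN purchases c ON c.customer_id = p.id AND c.amount > 1662.2

Result:
name  | amount 
------+--------
Bob   | NULL   
Alice | NULL   
Grace | NULL   
Eve   | 1708.77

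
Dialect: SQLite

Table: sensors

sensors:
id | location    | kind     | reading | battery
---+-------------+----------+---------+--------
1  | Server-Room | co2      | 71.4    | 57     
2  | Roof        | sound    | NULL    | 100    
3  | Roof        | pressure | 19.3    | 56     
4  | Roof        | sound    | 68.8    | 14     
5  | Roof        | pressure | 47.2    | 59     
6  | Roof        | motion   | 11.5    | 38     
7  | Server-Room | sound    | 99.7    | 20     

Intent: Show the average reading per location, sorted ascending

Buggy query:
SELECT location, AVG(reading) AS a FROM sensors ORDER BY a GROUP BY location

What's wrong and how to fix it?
Bug: GROUP BY must precede ORDER BY

Fix: Move ORDER BY to the end, after GROUP BY

Corrected query:
SELECT location, AVG(reading) AS a FROM sensors GROUP BY location ORDER BY a

Result:
location    | a    
------------+------
Roof        | 36.7 
Server-Room | 85.55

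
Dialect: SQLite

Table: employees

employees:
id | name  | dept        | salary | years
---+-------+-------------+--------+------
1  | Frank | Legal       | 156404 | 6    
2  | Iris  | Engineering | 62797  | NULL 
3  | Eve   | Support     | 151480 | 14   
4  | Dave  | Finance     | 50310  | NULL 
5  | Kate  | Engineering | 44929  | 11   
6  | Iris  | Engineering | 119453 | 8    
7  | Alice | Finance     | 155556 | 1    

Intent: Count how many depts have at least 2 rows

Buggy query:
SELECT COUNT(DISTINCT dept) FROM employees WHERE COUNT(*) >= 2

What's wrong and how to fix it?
Bug: COUNT(*) cannot appear in WHERE; the per-group count doesn't exist yet

Fix: Group first with HAVING COUNT(*) >= 2, then COUNT the resulting groups

Corrected query:
SELECT COUNT(*) FROM (SELECT dept FROM employees GROUP BY dept HAVING COUNT(*) >= 2)

Result:
COUNT(*)
--------
2       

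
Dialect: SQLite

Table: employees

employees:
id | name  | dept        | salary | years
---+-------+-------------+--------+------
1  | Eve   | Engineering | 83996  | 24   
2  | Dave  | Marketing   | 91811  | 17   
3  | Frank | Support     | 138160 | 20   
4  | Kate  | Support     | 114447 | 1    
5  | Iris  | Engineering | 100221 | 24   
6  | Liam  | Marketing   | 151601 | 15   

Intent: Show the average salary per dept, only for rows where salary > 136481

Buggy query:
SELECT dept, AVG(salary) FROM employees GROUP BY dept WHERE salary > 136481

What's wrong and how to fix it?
Bug: WHERE cannot follow GROUP BY

Fix: Move the WHERE clause before GROUP BY

Corrected query:
SELECT dept, AVG(salary) FROM employees WHERE salary > 136481 GROUP BY dept

Result:
dept      | AVG(salary)
----------+------------
Marketing | 151601     
Support   | 138160     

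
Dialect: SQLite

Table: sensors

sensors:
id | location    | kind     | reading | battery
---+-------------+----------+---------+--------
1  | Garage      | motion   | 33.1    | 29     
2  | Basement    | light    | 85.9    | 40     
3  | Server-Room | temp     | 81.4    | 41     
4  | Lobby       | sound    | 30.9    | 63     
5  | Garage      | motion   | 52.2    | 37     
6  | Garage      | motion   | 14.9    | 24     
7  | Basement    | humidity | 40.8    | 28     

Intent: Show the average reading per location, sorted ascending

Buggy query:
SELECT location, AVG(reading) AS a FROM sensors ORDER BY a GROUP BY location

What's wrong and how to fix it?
Bug: ORDER BY appears before GROUP BY; SQL clause order requires GROUP BY first

Fix: Reorder: SELECT … FROM … GROUP BY … ORDER BY …

Corrected query:
SELECT location, AVG(reading) AS a FROM sensors GROUP BY location ORDER BY a

Result:
location    | a    
------------+------
Lobby       | 30.9 
Garage      | 33.4 
Basement    | 63.35
Server-Room | 81.4 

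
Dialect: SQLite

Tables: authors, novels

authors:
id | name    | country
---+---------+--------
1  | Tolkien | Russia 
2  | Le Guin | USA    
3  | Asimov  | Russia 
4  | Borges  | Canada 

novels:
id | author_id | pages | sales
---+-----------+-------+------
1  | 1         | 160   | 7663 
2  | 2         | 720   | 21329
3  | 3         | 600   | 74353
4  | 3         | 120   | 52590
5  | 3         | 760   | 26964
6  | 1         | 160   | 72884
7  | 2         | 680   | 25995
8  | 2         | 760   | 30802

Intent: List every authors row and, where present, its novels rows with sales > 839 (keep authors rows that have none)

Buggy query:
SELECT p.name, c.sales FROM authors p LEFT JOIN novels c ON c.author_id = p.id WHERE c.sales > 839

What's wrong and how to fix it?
Bug: A WHERE condition on the right-hand table after LEFT JOIN drops unmatched parents

Fix: Move the right-table condition into the ON clause so unmatched parents are kept

Corrected query:
SELECT p.name, c.sales FROM authors p LEFT JOIN novels c ON c.author_id = p.id AND c.sales > 839

Result:
name    | sales
--------+------
Tolkien | 7663 
Tolkien | 72884
Le Guin | 21329
Le Guin | 25995
Le Guin | 30802
Asimov  | 26964
Asimov  | 52590
Asimov  | 74353
Borges  | NULL 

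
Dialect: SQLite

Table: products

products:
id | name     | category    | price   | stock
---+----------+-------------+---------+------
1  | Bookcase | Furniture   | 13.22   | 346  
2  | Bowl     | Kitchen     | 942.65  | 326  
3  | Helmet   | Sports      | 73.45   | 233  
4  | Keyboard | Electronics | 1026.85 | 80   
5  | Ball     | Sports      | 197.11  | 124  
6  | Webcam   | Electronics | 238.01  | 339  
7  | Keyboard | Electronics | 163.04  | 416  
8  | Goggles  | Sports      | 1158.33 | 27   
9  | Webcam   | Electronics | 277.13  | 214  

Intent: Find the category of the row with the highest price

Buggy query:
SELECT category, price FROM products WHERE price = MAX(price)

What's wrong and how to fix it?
Bug: WHERE is evaluated per row; an aggregate over the whole table isn't defined there

Fix: Use a subquery: WHERE price = (SELECT MAX(price) FROM products)

Corrected query:
SELECT category, price FROM products WHERE price = (SELECT MAX(price) FROM products)

Result:
category | price  
---------+--------
Sports   | 1158.33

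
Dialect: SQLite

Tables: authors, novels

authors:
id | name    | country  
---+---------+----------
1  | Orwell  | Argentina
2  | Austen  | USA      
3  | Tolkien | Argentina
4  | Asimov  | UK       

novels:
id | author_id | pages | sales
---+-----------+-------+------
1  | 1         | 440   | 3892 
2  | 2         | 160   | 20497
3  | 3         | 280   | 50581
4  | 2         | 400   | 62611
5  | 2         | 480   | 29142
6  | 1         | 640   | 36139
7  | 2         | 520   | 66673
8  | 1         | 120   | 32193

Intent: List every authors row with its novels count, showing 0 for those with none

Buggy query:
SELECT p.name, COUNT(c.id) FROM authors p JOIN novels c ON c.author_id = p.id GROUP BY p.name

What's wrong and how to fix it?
Bug: INNER JOIN drops authors rows that have no matching novels rows

Fix: Use LEFT JOIN so parents without children still appear (COUNT(c.id) gives 0)

Corrected query:
SELECT p.name, COUNT(c.id) FROM authors p LEFT JOIN novels c ON c.author_id = p.id GROUP BY p.name

Result:
name    | COUNT(c.id)
--------+------------
Asimov  | 0          
Austen  | 4          
Orwell  | 3          
Tolkien | 1          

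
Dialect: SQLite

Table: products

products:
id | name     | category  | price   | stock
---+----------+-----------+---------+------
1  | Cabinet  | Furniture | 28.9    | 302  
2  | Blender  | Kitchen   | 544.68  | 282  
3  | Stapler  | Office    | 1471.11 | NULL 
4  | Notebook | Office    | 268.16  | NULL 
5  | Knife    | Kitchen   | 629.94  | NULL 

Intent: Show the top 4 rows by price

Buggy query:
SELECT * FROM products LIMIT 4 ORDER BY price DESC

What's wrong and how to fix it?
Bug: LIMIT must come after ORDER BY

Fix: Swap the clauses: ORDER BY first, then LIMIT

Corrected query:
SELECT * FROM products ORDER BY price DESC LIMIT 4

Result:
id | name     | category | price   | stock
---+----------+----------+---------+------
3  | Stapler  | Office   | 1471.11 | NULL 
5  | Knife    | Kitchen  | 629.94  | NULL 
2  | Blender  | Kitchen  | 544.68  | 282  
4  | Notebook | Office   | 268.16  | NULL 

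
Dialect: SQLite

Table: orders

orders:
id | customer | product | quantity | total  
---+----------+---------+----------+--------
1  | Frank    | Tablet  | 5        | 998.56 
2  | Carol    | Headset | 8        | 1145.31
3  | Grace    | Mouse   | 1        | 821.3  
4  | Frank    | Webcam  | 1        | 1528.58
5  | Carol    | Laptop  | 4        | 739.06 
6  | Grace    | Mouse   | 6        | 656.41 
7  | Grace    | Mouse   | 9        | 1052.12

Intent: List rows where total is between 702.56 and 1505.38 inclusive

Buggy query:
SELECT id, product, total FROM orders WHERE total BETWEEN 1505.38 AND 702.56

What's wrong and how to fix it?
Bug: The bounds are reversed; BETWEEN a AND b requires a <= b to match anything

Fix: Write BETWEEN 702.56 AND 1505.38

Corrected query:
SELECT id, product, total FROM orders WHERE total BETWEEN 702.56 AND 1505.38

Result:
id | product | total  
---+---------+--------
1  | Tablet  | 998.56 
2  | Headset | 1145.31
3  | Mouse   | 821.3  
5  | Laptop  | 739.06 
7  | Mouse   | 1052.12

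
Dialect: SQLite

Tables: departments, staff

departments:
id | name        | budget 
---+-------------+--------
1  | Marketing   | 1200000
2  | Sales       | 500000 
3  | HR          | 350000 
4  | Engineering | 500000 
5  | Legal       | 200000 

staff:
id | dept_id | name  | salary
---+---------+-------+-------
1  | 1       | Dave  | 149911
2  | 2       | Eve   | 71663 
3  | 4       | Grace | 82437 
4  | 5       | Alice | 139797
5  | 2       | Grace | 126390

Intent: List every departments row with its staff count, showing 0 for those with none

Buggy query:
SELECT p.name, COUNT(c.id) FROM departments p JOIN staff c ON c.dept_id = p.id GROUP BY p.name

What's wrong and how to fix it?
Bug: An inner join excludes parents with zero children

Fix: Use LEFT JOIN so parents without children still appear (COUNT(c.id) gives 0)

Corrected query:
SELECT p.name, COUNT(c.id) FROM departments p LEFT JOIN staff c ON c.dept_id = p.id GROUP BY p.name

Result:
name        | COUNT(c.id)
------------+------------
Engineering | 1          
HR          | 0          
Legal       | 1          
Marketing   | 1          
Sales       | 2          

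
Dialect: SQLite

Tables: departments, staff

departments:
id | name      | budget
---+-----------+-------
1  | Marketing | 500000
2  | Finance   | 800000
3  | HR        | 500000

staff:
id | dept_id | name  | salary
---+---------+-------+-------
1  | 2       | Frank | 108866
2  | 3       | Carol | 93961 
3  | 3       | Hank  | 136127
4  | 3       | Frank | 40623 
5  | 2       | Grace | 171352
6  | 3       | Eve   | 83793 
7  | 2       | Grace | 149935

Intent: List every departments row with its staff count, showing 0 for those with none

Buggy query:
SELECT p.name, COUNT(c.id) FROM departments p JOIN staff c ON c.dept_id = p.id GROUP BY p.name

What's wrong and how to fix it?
Bug: INNER JOIN drops departments rows that have no matching staff rows

Fix: Switch to LEFT JOIN to retain unmatched parent rows

Corrected query:
SELECT p.name, COUNT(c.id) FROM departments p LEFT JOIN staff c ON c.dept_id = p.id GROUP BY p.name

Result:
name      | COUNT(c.id)
----------+------------
Finance   | 3          
HR        | 4          
Marketing | 0          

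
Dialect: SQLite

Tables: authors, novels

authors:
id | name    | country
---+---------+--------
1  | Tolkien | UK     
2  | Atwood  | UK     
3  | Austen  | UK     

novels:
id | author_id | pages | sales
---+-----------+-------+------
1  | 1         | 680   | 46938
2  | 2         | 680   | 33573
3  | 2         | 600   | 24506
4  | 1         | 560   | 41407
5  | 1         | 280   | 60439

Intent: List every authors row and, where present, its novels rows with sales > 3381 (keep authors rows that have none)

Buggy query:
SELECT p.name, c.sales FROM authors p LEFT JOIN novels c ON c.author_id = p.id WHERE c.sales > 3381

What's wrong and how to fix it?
Bug: Filtering c.sales in WHERE discards the NULL rows produced by LEFT JOIN, turning it into an inner join

Fix: Put 'c.sales > 3381' in the JOIN's ON clause instead of WHERE

Corrected query:
SELECT p.name, c.sales FROM authors p LEFT JOIN novels c ON c.author_id = p.id AND c.sales > 3381

Result:
name    | sales
--------+------
Tolkien | 41407
Tolkien | 46938
Tolkien | 60439
Atwood  | 24506
Atwood  | 33573
Austen  | NULL 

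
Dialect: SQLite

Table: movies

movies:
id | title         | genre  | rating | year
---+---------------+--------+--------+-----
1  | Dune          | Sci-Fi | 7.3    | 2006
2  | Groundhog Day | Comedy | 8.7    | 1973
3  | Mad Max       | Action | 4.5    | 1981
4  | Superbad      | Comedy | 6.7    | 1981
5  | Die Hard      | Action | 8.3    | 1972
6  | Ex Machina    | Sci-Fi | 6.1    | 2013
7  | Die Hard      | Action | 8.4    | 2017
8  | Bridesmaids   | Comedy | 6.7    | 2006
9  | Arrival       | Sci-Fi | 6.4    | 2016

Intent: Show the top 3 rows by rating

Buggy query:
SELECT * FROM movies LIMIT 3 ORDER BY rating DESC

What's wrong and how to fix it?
Bug: ORDER BY cannot follow LIMIT; LIMIT is the final clause

Fix: Swap the clauses: ORDER BY first, then LIMIT

Corrected query:
SELECT * FROM movies ORDER BY rating DESC LIMIT 3

Result:
id | title         | genre  | rating | year
---+---------------+--------+--------+-----
2  | Groundhog Day | Comedy | 8.7    | 1973
7  | Die Hard      | Action | 8.4    | 2017
5  | Die Hard      | Action | 8.3    | 1972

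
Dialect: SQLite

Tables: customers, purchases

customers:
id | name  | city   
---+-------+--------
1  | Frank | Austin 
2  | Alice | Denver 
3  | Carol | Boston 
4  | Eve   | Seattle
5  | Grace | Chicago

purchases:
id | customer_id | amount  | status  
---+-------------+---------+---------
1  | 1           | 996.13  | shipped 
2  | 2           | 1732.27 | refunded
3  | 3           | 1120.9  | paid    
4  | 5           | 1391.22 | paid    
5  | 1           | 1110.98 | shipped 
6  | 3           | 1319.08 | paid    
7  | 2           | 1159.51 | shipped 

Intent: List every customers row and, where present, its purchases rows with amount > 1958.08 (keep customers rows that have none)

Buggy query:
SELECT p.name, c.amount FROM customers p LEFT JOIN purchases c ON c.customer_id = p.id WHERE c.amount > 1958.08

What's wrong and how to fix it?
Bug: A WHERE condition on the right-hand table after LEFT JOIN drops unmatched parents

Fix: Move the right-table condition into the ON clause so unmatched parents are kept

Corrected query:
SELECT p.name, c.amount FROM customers p LEFT JOIN purchases c ON c.customer_id = p.id AND c.amount > 1958.08

Result:
name  | amount
------+-------
Frank | NULL  
Alice | NULL  
Carol | NULL  
Eve   | NULL  
Grace | NULL  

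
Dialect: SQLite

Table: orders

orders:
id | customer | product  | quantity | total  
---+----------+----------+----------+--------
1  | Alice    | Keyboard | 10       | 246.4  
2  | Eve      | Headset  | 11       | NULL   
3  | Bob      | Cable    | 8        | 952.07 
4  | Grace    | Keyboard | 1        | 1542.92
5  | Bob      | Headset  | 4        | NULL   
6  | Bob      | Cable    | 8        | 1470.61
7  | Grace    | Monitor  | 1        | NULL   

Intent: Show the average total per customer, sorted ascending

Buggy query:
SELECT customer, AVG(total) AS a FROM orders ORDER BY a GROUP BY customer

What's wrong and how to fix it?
Bug: ORDER BY appears before GROUP BY; SQL clause order requires GROUP BY first

Fix: Move ORDER BY to the end, after GROUP BY

Corrected query:
SELECT customer, AVG(total) AS a FROM orders GROUP BY customer ORDER BY a

Result:
customer | a      
---------+--------
Eve      | NULL   
Alice    | 246.4  
Bob      | 1211.34
Grace    | 1542.92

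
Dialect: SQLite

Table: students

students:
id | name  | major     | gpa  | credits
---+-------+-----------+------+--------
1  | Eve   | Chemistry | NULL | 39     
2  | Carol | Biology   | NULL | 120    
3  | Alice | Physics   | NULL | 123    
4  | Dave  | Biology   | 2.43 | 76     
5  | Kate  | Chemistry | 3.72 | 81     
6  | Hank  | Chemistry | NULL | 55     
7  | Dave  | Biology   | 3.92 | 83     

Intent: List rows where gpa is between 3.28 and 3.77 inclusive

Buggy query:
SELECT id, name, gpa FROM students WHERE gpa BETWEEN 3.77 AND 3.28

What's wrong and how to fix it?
Bug: The bounds are reversed; BETWEEN a AND b requires a <= b to match anything

Fix: Swap the bounds so the smaller value comes first

Corrected query:
SELECT id, name, gpa FROM students WHERE gpa BETWEEN 3.28 AND 3.77

Result:
id | name | gpa 
---+------+-----
5  | Kate | 3.72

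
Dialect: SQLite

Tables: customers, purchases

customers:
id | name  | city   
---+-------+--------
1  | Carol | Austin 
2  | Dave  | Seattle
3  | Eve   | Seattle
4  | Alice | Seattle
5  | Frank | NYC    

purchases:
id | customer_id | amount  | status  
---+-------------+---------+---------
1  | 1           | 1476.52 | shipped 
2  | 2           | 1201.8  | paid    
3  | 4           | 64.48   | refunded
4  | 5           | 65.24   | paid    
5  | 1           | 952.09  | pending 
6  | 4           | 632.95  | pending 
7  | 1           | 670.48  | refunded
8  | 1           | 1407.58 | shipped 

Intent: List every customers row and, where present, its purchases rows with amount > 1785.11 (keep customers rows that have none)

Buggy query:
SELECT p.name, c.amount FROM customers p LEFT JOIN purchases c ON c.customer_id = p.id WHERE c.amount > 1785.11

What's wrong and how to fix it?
Bug: Filtering c.amount in WHERE discards the NULL rows produced by LEFT JOIN, turning it into an inner join

Fix: Put 'c.amount > 1785.11' in the JOIN's ON clause instead of WHERE

Corrected query:
SELECT p.name, c.amount FROM customers p LEFT JOIN purchases c ON c.customer_id = p.id AND c.amount > 1785.11

Result:
name  | amount
------+-------
Carol | NULL  
Dave  | NULL  
Eve   | NULL  
Alice | NULL  
Frank | NULL  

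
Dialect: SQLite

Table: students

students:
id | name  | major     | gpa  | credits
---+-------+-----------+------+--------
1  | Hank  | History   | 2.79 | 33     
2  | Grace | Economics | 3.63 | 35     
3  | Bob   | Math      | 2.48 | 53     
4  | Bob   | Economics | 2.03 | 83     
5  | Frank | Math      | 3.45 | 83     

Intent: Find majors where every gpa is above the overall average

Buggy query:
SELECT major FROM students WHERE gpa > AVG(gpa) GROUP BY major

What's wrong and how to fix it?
Bug: WHERE evaluates per row before aggregation, so AVG() is unavailable

Fix: Use a subquery for AVG and a HAVING MIN(...) filter so the condition holds for every row in the group

Corrected query:
SELECT major FROM students GROUP BY major HAVING MIN(gpa) > (SELECT AVG(gpa) FROM students)

Result:
(no rows)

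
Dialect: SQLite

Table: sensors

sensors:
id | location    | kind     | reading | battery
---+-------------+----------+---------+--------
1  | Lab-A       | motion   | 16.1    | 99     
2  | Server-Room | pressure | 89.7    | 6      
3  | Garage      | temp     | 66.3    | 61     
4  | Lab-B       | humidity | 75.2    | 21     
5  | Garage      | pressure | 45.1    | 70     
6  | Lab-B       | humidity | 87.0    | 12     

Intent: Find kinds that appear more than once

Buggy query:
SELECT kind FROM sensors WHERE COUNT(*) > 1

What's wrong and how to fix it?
Bug: WHERE can't reference COUNT(*); aggregates are computed after WHERE

Fix: Group first, then use HAVING for the count condition

Corrected query:
SELECT kind FROM sensors GROUP BY kind HAVING COUNT(*) > 1

Result:
kind    
--------
humidity
pressure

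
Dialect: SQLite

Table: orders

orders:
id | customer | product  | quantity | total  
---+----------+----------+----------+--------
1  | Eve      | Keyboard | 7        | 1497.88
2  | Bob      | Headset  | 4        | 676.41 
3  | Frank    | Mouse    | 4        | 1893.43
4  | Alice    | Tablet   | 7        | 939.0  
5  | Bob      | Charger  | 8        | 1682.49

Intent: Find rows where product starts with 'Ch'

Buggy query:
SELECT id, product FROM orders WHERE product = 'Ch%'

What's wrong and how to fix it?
Bug: Wildcards only work with LIKE; '=' treats '%' as a literal character

Fix: Replace '=' with LIKE so 'Ch%' is treated as a pattern

Corrected query:
SELECT id, product FROM orders WHERE product LIKE 'Ch%'

Result:
id | product
---+--------
5  | Charger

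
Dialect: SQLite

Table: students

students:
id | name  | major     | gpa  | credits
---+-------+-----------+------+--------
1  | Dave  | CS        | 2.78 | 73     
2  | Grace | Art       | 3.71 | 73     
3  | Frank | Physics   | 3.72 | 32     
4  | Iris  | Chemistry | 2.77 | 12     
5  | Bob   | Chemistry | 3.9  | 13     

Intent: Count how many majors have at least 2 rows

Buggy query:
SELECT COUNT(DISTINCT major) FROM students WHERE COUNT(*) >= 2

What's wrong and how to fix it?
Bug: WHERE filters individual rows, not groups, so a group-level COUNT is invalid there

Fix: Group first with HAVING COUNT(*) >= 2, then COUNT the resulting groups

Corrected query:
SELECT COUNT(*) FROM (SELECT major FROM students GROUP BY major HAVING COUNT(*) >= 2)

Result:
COUNT(*)
--------
1       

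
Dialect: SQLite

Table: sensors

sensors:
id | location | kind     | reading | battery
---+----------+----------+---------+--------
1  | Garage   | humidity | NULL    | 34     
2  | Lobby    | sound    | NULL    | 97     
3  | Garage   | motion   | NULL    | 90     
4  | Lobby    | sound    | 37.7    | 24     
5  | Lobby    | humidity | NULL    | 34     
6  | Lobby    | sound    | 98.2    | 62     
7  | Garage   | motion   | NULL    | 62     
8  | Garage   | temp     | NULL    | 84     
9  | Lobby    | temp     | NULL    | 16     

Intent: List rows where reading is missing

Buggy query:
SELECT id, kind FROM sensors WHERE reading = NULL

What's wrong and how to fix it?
Bug: Comparing to NULL with '=' never matches; NULL = NULL is unknown, not true

Fix: Replace '= NULL' with 'IS NULL'

Corrected query:
SELECT id, kind FROM sensors WHERE reading IS NULL

Result:
id | kind    
---+---------
1  | humidity
2  | sound   
3  | motion  
5  | humidity
7  | motion  
8  | temp    
9  | temp    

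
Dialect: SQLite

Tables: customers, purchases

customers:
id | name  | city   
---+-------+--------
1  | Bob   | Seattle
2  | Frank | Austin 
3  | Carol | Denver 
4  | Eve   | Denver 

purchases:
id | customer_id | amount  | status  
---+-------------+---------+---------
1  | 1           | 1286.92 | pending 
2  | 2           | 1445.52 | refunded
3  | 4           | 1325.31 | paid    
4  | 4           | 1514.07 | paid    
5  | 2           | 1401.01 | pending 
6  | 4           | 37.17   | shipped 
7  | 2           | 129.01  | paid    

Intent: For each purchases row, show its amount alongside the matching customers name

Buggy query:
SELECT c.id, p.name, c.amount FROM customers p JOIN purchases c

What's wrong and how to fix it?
Bug: JOIN with no ON clause produces a cartesian product; every purchases row pairs with every customers row

Fix: Add ON c.customer_id = p.id to the JOIN

Corrected query:
SELECT c.id, p.name, c.amount FROM customers p JOIN purchases c ON c.customer_id = p.id

Result:
id | name  | amount 
---+-------+--------
1  | Bob   | 1286.92
2  | Frank | 1445.52
3  | Eve   | 1325.31
4  | Eve   | 1514.07
5  | Frank | 1401.01
6  | Eve   | 37.17  
7  | Frank | 129.01 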